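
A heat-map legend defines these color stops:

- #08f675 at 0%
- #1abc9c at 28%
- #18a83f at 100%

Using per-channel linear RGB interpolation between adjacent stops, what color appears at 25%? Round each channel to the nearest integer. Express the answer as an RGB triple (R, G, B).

25% lies between the 0% and 28% stops, so the local fraction is t = (25 − 0)/(28 − 0) = 25/28 ≈ 0.8929.
#08f675 → (8, 246, 117); #1abc9c → (26, 188, 156).
R = 8 + 0.8929 × (26 − 8) = 24.072 → 24
G = 246 + 0.8929 × (188 − 246) = 194.212 → 194
B = 117 + 0.8929 × (156 − 117) = 151.823 → 152

(24, 194, 152)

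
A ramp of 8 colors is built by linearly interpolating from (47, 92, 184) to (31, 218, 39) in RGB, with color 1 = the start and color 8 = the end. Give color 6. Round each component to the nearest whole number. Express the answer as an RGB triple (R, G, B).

With 8 swatches and endpoints inclusive, swatch 6 sits at t = (6 − 1)/(8 − 1) = 5/7 ≈ 0.7143.
R = 47 + 0.7143 × (31 − 47) = 35.571 → 36
G = 92 + 0.7143 × (218 − 92) = 182.002 → 182
B = 184 + 0.7143 × (39 − 184) = 80.426 → 80

(36, 182, 80)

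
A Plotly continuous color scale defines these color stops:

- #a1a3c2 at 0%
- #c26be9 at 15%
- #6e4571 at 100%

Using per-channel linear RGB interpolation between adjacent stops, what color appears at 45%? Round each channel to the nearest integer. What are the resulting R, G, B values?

(164, 94, 191)

45% lies between the 15% and 100% stops, so the local fraction is t = (45 − 15)/(100 − 15) = 30/85 ≈ 0.3529.
#c26be9 → (194, 107, 233); #6e4571 → (110, 69, 113).
R = 194 + 0.3529 × (110 − 194) = 164.356 → 164
G = 107 + 0.3529 × (69 − 107) = 93.59 → 94
B = 233 + 0.3529 × (113 − 233) = 190.652 → 191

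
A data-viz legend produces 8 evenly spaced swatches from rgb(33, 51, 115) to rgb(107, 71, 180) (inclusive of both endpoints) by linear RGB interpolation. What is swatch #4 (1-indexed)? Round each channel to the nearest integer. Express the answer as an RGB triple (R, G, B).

With 8 swatches and endpoints inclusive, swatch 4 sits at t = (4 − 1)/(8 − 1) = 3/7 ≈ 0.4286.
R = 33 + 0.4286 × (107 − 33) = 64.716 → 65
G = 51 + 0.4286 × (71 − 51) = 59.572 → 60
B = 115 + 0.4286 × (180 − 115) = 142.859 → 143

(65, 60, 143)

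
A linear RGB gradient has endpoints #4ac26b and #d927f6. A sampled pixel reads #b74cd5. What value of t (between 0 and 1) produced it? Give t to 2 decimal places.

0.76

Invert the lerp on the G channel (largest span, 155): t = (76 − 194) / (39 − 194) = -118/-155 = 0.76129.
Check on R: (183 − 74)/(217 − 74) = 0.7622 ✓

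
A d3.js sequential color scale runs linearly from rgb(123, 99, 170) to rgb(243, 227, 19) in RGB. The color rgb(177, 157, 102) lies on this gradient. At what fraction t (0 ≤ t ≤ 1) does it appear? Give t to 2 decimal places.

Invert the lerp on the B channel (largest span, 151): t = (102 − 170) / (19 − 170) = -68/-151 = 0.45033.
Check on R: (177 − 123)/(243 − 123) = 0.45 ✓

0.45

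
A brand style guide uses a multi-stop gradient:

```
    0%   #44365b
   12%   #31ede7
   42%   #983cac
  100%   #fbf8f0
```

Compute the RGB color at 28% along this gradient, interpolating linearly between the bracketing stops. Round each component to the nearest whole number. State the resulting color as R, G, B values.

28% lies between the 12% and 42% stops, so the local fraction is t = (28 − 12)/(42 − 12) = 16/30 ≈ 0.5333.
#31ede7 → (49, 237, 231); #983cac → (152, 60, 172).
R = 49 + 0.5333 × (152 − 49) = 103.93 → 104
G = 237 + 0.5333 × (60 − 237) = 142.606 → 143
B = 231 + 0.5333 × (172 − 231) = 199.535 → 200

(104, 143, 200)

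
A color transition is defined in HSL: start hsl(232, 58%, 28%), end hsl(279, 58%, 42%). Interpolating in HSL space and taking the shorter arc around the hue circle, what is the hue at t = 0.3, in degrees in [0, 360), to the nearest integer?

246

Hue arc: Δh = 279 − 232 = 47° (|Δh| ≤ 180, already the shorter path).
H = 232 + 0.3 × (47) = 246.1 → 246°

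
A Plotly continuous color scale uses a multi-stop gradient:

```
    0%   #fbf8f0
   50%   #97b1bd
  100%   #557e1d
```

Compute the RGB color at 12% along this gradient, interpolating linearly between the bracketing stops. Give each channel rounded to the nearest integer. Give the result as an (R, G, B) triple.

(227, 231, 228)

12% lies between the 0% and 50% stops, so the local fraction is t = (12 − 0)/(50 − 0) = 12/50 ≈ 0.24.
#fbf8f0 → (251, 248, 240); #97b1bd → (151, 177, 189).
R = 251 + 0.24 × (151 − 251) = 227 → 227
G = 248 + 0.24 × (177 − 248) = 230.96 → 231
B = 240 + 0.24 × (189 − 240) = 227.76 → 228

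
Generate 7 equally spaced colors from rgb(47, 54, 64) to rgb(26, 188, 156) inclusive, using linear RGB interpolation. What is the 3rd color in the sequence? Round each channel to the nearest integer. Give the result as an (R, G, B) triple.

With 7 swatches and endpoints inclusive, swatch 3 sits at t = (3 − 1)/(7 − 1) = 2/6 ≈ 0.3333.
R = 47 + 0.3333 × (26 − 47) = 40.001 → 40
G = 54 + 0.3333 × (188 − 54) = 98.662 → 99
B = 64 + 0.3333 × (156 − 64) = 94.664 → 95

(40, 99, 95)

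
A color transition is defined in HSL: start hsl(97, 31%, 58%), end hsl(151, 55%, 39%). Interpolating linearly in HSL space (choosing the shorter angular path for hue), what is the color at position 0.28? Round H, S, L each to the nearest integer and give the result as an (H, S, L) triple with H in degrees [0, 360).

(112, 38, 53)

Hue arc: Δh = 151 − 97 = 54° (|Δh| ≤ 180, already the shorter path).
H = 97 + 0.28 × (54) = 112.12 → 112°
S = 31 + 0.28 × (55 − 31) = 37.72 → 38%
L = 58 + 0.28 × (39 − 58) = 52.68 → 53%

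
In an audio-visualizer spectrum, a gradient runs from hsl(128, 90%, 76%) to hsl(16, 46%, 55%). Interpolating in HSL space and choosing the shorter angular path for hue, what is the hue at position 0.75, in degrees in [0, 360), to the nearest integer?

44

Hue arc: Δh = 16 − 128 = -112° (|Δh| ≤ 180, already the shorter path).
H = 128 + 0.75 × (-112) = 44 → 44°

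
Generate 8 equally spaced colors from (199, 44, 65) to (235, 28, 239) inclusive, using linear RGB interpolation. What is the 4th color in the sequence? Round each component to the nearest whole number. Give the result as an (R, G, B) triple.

With 8 swatches and endpoints inclusive, swatch 4 sits at t = (4 − 1)/(8 − 1) = 3/7 ≈ 0.4286.
R = 199 + 0.4286 × (235 − 199) = 214.43 → 214
G = 44 + 0.4286 × (28 − 44) = 37.142 → 37
B = 65 + 0.4286 × (239 − 65) = 139.576 → 140

(214, 37, 140)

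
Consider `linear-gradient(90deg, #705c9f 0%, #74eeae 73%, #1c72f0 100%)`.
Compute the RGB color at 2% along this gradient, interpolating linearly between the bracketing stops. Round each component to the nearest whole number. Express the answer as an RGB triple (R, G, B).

(112, 96, 159)

2% lies between the 0% and 73% stops, so the local fraction is t = (2 − 0)/(73 − 0) = 2/73 ≈ 0.0274.
#705c9f → (112, 92, 159); #74eeae → (116, 238, 174).
R = 112 + 0.0274 × (116 − 112) = 112.11 → 112
G = 92 + 0.0274 × (238 − 92) = 96 → 96
B = 159 + 0.0274 × (174 − 159) = 159.411 → 159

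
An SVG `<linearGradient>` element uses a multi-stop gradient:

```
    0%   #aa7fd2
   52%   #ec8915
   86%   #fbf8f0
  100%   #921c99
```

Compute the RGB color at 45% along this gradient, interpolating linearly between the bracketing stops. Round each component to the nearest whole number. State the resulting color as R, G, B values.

45% lies between the 0% and 52% stops, so the local fraction is t = (45 − 0)/(52 − 0) = 45/52 ≈ 0.8654.
#aa7fd2 → (170, 127, 210); #ec8915 → (236, 137, 21).
R = 170 + 0.8654 × (236 − 170) = 227.116 → 227
G = 127 + 0.8654 × (137 − 127) = 135.654 → 136
B = 210 + 0.8654 × (21 − 210) = 46.439 → 46

(227, 136, 46)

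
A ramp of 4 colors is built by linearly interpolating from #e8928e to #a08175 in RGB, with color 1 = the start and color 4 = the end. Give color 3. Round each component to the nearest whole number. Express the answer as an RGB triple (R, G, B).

With 4 swatches and endpoints inclusive, swatch 3 sits at t = (3 − 1)/(4 − 1) = 2/3 ≈ 0.6667.
#e8928e → (232, 146, 142); #a08175 → (160, 129, 117).
R = 232 + 0.6667 × (160 − 232) = 183.998 → 184
G = 146 + 0.6667 × (129 − 146) = 134.666 → 135
B = 142 + 0.6667 × (117 − 142) = 125.332 → 125

(184, 135, 125)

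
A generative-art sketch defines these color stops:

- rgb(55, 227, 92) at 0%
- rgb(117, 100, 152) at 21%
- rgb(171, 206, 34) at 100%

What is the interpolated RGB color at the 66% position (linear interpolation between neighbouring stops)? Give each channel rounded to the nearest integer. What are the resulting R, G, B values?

66% lies between the 21% and 100% stops, so the local fraction is t = (66 − 21)/(100 − 21) = 45/79 ≈ 0.5696.
R = 117 + 0.5696 × (171 − 117) = 147.758 → 148
G = 100 + 0.5696 × (206 − 100) = 160.378 → 160
B = 152 + 0.5696 × (34 − 152) = 84.787 → 85

(148, 160, 85)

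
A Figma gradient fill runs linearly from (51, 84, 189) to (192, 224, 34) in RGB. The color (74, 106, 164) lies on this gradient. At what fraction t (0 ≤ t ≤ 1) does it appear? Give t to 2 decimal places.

0.16

Invert the lerp on the B channel (largest span, 155): t = (164 − 189) / (34 − 189) = -25/-155 = 0.16129.
Check on R: (74 − 51)/(192 − 51) = 0.1631 ✓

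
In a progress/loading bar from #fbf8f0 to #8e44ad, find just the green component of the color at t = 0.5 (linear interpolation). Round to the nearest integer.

G₁ = 248 (from #fbf8f0), G₂ = 68 (from #8e44ad).
G = 248 + 0.5 × (68 − 248) = 158 → 158

158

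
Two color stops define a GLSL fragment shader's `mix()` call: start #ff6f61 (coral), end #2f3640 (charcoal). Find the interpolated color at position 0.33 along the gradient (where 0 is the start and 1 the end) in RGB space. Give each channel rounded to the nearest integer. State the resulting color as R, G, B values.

#ff6f61 → (255, 111, 97); #2f3640 → (47, 54, 64).
R = 255 + 0.33 × (47 − 255) = 255 + 0.33 × -208 = 186.36 → 186
G = 111 + 0.33 × (54 − 111) = 111 + 0.33 × -57 = 92.19 → 92
B = 97 + 0.33 × (64 − 97) = 97 + 0.33 × -33 = 86.11 → 86

(186, 92, 86)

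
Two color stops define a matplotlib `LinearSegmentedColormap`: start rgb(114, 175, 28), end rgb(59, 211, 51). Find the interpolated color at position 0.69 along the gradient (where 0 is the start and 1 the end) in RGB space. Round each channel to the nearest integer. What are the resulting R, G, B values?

R = 114 + 0.69 × (59 − 114) = 114 + 0.69 × -55 = 76.05 → 76
G = 175 + 0.69 × (211 − 175) = 175 + 0.69 × 36 = 199.84 → 200
B = 28 + 0.69 × (51 − 28) = 28 + 0.69 × 23 = 43.87 → 44

(76, 200, 44)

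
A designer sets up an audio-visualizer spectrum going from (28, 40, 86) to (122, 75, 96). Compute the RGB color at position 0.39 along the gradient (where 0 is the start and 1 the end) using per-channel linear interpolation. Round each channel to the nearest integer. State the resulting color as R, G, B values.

R = 28 + 0.39 × (122 − 28) = 28 + 0.39 × 94 = 64.66 → 65
G = 40 + 0.39 × (75 − 40) = 40 + 0.39 × 35 = 53.65 → 54
B = 86 + 0.39 × (96 − 86) = 86 + 0.39 × 10 = 89.9 → 90
So the blended color is (65, 54, 90), about #41365a.

(65, 54, 90)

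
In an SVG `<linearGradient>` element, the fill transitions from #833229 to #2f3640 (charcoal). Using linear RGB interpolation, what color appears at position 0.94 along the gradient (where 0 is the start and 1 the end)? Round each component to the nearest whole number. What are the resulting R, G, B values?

(52, 54, 63)

#833229 → (131, 50, 41); #2f3640 → (47, 54, 64).
R = 131 + 0.94 × (47 − 131) = 131 + 0.94 × -84 = 52.04 → 52
G = 50 + 0.94 × (54 − 50) = 50 + 0.94 × 4 = 53.76 → 54
B = 41 + 0.94 × (64 − 41) = 41 + 0.94 × 23 = 62.62 → 63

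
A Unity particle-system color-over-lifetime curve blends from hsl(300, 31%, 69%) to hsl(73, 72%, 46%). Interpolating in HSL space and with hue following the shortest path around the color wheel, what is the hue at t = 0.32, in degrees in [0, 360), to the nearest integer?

Hue: 73 − 300 = -227°, but |-227| > 180 so the shorter arc goes the other way: Δh = -227 + 360 = 133°.
H = 300 + 0.32 × (133) = 342.56 → 343°

343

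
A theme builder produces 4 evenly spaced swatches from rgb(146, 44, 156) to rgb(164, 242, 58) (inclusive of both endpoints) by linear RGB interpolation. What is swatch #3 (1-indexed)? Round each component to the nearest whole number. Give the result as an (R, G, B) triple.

With 4 swatches and endpoints inclusive, swatch 3 sits at t = (3 − 1)/(4 − 1) = 2/3 ≈ 0.6667.
R = 146 + 0.6667 × (164 − 146) = 158.001 → 158
G = 44 + 0.6667 × (242 − 44) = 176.007 → 176
B = 156 + 0.6667 × (58 − 156) = 90.663 → 91

(158, 176, 91)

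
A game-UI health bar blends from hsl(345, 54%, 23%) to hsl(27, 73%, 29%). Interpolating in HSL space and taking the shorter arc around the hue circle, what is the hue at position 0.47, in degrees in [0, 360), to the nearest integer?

Hue: 27 − 345 = -318°, but |-318| > 180 so the shorter arc goes the other way: Δh = -318 + 360 = 42°.
H = 345 + 0.47 × (42) = 364.74 → 365 → 365 mod 360 = 5°

5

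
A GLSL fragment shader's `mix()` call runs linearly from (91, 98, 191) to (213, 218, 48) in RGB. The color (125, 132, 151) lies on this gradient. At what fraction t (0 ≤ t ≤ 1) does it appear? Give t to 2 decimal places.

0.28

Invert the lerp on the B channel (largest span, 143): t = (151 − 191) / (48 − 191) = -40/-143 = 0.27972.
Check on R: (125 − 91)/(213 − 91) = 0.2787 ✓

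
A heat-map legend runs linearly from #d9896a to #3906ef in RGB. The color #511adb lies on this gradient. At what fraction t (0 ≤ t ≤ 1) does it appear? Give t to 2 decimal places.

Invert the lerp on the R channel (largest span, 160): t = (81 − 217) / (57 − 217) = -136/-160 = 0.85.
Check on G: (26 − 137)/(6 − 137) = 0.8473 ✓

0.85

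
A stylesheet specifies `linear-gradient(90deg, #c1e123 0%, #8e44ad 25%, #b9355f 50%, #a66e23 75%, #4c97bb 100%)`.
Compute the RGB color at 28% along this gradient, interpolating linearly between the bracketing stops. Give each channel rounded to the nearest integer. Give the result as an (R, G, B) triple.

28% lies between the 25% and 50% stops, so the local fraction is t = (28 − 25)/(50 − 25) = 3/25 ≈ 0.12.
#8e44ad → (142, 68, 173); #b9355f → (185, 53, 95).
R = 142 + 0.12 × (185 − 142) = 147.16 → 147
G = 68 + 0.12 × (53 − 68) = 66.2 → 66
B = 173 + 0.12 × (95 − 173) = 163.64 → 164

(147, 66, 164)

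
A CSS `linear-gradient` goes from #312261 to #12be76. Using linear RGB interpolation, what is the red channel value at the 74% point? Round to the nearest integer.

R₁ = 49 (from #312261), R₂ = 18 (from #12be76).
R = 49 + 0.74 × (18 − 49) = 26.06 → 26

26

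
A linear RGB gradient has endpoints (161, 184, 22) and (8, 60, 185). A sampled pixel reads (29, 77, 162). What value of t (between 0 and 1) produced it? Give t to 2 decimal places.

0.86

Invert the lerp on the B channel (largest span, 163): t = (162 − 22) / (185 − 22) = 140/163 = 0.8589.
Check on R: (29 − 161)/(8 − 161) = 0.8627 ✓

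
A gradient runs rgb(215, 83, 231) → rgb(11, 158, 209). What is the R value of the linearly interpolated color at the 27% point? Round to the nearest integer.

R = 215 + 0.27 × (11 − 215) = 159.92 → 160

160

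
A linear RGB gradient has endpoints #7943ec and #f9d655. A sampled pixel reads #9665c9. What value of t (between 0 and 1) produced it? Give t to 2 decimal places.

Invert the lerp on the B channel (largest span, 151): t = (201 − 236) / (85 − 236) = -35/-151 = 0.23179.
Check on R: (150 − 121)/(249 − 121) = 0.2266 ✓

0.23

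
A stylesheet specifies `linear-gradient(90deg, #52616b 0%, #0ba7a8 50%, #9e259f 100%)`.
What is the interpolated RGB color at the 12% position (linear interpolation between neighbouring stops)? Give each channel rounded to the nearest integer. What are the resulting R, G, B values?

(65, 114, 122)

12% lies between the 0% and 50% stops, so the local fraction is t = (12 − 0)/(50 − 0) = 12/50 ≈ 0.24.
#52616b → (82, 97, 107); #0ba7a8 → (11, 167, 168).
R = 82 + 0.24 × (11 − 82) = 64.96 → 65
G = 97 + 0.24 × (167 − 97) = 113.8 → 114
B = 107 + 0.24 × (168 − 107) = 121.64 → 122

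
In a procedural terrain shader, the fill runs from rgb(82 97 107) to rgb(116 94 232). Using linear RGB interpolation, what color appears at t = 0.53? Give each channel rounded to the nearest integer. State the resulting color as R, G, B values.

R = 82 + 0.53 × (116 − 82) = 82 + 0.53 × 34 = 100.02 → 100
G = 97 + 0.53 × (94 − 97) = 97 + 0.53 × -3 = 95.41 → 95
B = 107 + 0.53 × (232 − 107) = 107 + 0.53 × 125 = 173.25 → 173

(100, 95, 173)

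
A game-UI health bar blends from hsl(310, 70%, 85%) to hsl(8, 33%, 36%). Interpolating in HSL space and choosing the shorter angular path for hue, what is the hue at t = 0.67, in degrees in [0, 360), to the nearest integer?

349

Hue: 8 − 310 = -302°, but |-302| > 180 so the shorter arc goes the other way: Δh = -302 + 360 = 58°.
H = 310 + 0.67 × (58) = 348.86 → 349°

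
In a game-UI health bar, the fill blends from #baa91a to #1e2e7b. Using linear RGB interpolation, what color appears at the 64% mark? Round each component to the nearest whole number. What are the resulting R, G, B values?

(86, 90, 88)

#baa91a → (186, 169, 26); #1e2e7b → (30, 46, 123).
64% corresponds to t = 0.64.
R = 186 + 0.64 × (30 − 186) = 186 + 0.64 × -156 = 86.16 → 86
G = 169 + 0.64 × (46 − 169) = 169 + 0.64 × -123 = 90.28 → 90
B = 26 + 0.64 × (123 − 26) = 26 + 0.64 × 97 = 88.08 → 88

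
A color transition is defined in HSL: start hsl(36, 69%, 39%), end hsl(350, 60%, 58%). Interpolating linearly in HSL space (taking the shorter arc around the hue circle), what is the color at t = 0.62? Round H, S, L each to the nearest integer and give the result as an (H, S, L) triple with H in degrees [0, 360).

(7, 63, 51)

Hue: 350 − 36 = 314°, but |314| > 180 so the shorter arc goes the other way: Δh = 314 − 360 = -46°.
H = 36 + 0.62 × (-46) = 7.48 → 7°
S = 69 + 0.62 × (60 − 69) = 63.42 → 63%
L = 39 + 0.62 × (58 − 39) = 50.78 → 51%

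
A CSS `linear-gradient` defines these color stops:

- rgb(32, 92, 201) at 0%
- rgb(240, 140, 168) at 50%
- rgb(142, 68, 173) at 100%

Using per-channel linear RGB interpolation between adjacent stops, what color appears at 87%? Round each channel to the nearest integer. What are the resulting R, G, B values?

87% lies between the 50% and 100% stops, so the local fraction is t = (87 − 50)/(100 − 50) = 37/50 ≈ 0.74.
R = 240 + 0.74 × (142 − 240) = 167.48 → 167
G = 140 + 0.74 × (68 − 140) = 86.72 → 87
B = 168 + 0.74 × (173 − 168) = 171.7 → 172

(167, 87, 172)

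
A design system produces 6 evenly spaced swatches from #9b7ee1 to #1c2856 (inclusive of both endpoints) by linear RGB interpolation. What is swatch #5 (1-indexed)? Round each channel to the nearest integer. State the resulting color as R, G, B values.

(53, 57, 114)

With 6 swatches and endpoints inclusive, swatch 5 sits at t = (5 − 1)/(6 − 1) = 4/5 ≈ 0.8.
#9b7ee1 → (155, 126, 225); #1c2856 → (28, 40, 86).
R = 155 + 0.8 × (28 − 155) = 53.4 → 53
G = 126 + 0.8 × (40 − 126) = 57.2 → 57
B = 225 + 0.8 × (86 − 225) = 113.8 → 114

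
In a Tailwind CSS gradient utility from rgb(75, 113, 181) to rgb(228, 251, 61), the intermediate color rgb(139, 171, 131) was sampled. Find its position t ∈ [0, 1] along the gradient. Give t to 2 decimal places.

Invert the lerp on the R channel (largest span, 153): t = (139 − 75) / (228 − 75) = 64/153 = 0.4183.
Check on G: (171 − 113)/(251 − 113) = 0.4203 ✓

0.42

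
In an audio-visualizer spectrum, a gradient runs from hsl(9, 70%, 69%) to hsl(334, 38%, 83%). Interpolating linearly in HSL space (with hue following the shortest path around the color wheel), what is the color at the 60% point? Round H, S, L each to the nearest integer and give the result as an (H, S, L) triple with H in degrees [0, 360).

(348, 51, 77)

Hue: 334 − 9 = 325°, but |325| > 180 so the shorter arc goes the other way: Δh = 325 − 360 = -35°.
H = 9 + 0.6 × (-35) = -12 → -12 → -12 mod 360 = 348°
S = 70 + 0.6 × (38 − 70) = 50.8 → 51%
L = 69 + 0.6 × (83 − 69) = 77.4 → 77%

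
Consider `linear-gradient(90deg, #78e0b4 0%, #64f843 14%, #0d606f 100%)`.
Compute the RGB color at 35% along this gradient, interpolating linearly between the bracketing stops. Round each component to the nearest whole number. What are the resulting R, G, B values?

35% lies between the 14% and 100% stops, so the local fraction is t = (35 − 14)/(100 − 14) = 21/86 ≈ 0.2442.
#64f843 → (100, 248, 67); #0d606f → (13, 96, 111).
R = 100 + 0.2442 × (13 − 100) = 78.755 → 79
G = 248 + 0.2442 × (96 − 248) = 210.882 → 211
B = 67 + 0.2442 × (111 − 67) = 77.745 → 78

(79, 211, 78)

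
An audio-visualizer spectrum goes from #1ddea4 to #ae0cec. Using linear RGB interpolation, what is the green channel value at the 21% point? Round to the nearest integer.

G₁ = 222 (from #1ddea4), G₂ = 12 (from #ae0cec).
G = 222 + 0.21 × (12 − 222) = 177.9 → 178

178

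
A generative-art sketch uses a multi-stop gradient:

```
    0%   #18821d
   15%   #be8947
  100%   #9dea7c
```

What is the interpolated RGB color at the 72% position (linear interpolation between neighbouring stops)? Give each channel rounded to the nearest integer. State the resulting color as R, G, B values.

(168, 202, 107)

72% lies between the 15% and 100% stops, so the local fraction is t = (72 − 15)/(100 − 15) = 57/85 ≈ 0.6706.
#be8947 → (190, 137, 71); #9dea7c → (157, 234, 124).
R = 190 + 0.6706 × (157 − 190) = 167.87 → 168
G = 137 + 0.6706 × (234 − 137) = 202.048 → 202
B = 71 + 0.6706 × (124 − 71) = 106.542 → 107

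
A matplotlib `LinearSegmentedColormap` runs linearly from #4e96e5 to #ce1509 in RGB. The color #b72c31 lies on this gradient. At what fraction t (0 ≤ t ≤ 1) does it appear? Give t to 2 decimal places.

Invert the lerp on the B channel (largest span, 220): t = (49 − 229) / (9 − 229) = -180/-220 = 0.81818.
Check on R: (183 − 78)/(206 − 78) = 0.8203 ✓

0.82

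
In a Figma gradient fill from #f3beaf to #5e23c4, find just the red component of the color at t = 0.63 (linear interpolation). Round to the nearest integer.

149

R₁ = 243 (from #f3beaf), R₂ = 94 (from #5e23c4).
R = 243 + 0.63 × (94 − 243) = 149.13 → 149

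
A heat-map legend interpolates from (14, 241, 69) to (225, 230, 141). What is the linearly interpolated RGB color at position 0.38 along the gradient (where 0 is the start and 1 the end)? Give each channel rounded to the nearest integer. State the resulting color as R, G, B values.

R = 14 + 0.38 × (225 − 14) = 14 + 0.38 × 211 = 94.18 → 94
G = 241 + 0.38 × (230 − 241) = 241 + 0.38 × -11 = 236.82 → 237
B = 69 + 0.38 × (141 − 69) = 69 + 0.38 × 72 = 96.36 → 96
So the blended color is (94, 237, 96), about #5eed60.

(94, 237, 96)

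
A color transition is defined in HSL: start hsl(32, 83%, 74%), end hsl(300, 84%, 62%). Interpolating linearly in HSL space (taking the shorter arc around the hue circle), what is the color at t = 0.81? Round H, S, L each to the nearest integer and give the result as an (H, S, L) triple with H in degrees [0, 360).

Hue: 300 − 32 = 268°, but |268| > 180 so the shorter arc goes the other way: Δh = 268 − 360 = -92°.
H = 32 + 0.81 × (-92) = -42.52 → -43 → -43 mod 360 = 317°
S = 83 + 0.81 × (84 − 83) = 83.81 → 84%
L = 74 + 0.81 × (62 − 74) = 64.28 → 64%

(317, 84, 64)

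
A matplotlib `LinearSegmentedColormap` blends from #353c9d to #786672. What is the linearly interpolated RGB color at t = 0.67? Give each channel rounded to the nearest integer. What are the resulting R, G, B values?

(98, 88, 128)

#353c9d → (53, 60, 157); #786672 → (120, 102, 114).
R = 53 + 0.67 × (120 − 53) = 53 + 0.67 × 67 = 97.89 → 98
G = 60 + 0.67 × (102 − 60) = 60 + 0.67 × 42 = 88.14 → 88
B = 157 + 0.67 × (114 − 157) = 157 + 0.67 × -43 = 128.19 → 128
So the blended color is (98, 88, 128), about #625880.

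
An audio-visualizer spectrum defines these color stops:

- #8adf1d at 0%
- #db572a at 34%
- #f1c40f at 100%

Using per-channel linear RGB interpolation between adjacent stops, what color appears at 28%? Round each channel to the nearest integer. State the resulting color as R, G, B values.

28% lies between the 0% and 34% stops, so the local fraction is t = (28 − 0)/(34 − 0) = 28/34 ≈ 0.8235.
#8adf1d → (138, 223, 29); #db572a → (219, 87, 42).
R = 138 + 0.8235 × (219 − 138) = 204.704 → 205
G = 223 + 0.8235 × (87 − 223) = 111.004 → 111
B = 29 + 0.8235 × (42 − 29) = 39.706 → 40

(205, 111, 40)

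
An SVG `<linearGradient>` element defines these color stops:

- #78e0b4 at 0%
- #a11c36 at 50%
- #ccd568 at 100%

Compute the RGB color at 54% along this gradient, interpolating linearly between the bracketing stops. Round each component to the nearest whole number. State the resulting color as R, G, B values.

(164, 43, 58)

54% lies between the 50% and 100% stops, so the local fraction is t = (54 − 50)/(100 − 50) = 4/50 ≈ 0.08.
#a11c36 → (161, 28, 54); #ccd568 → (204, 213, 104).
R = 161 + 0.08 × (204 − 161) = 164.44 → 164
G = 28 + 0.08 × (213 − 28) = 42.8 → 43
B = 54 + 0.08 × (104 − 54) = 58 → 58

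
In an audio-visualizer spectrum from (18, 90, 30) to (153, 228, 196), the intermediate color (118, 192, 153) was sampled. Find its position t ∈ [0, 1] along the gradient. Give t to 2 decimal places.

0.74

Invert the lerp on the B channel (largest span, 166): t = (153 − 30) / (196 − 30) = 123/166 = 0.74096.
Check on R: (118 − 18)/(153 − 18) = 0.7407 ✓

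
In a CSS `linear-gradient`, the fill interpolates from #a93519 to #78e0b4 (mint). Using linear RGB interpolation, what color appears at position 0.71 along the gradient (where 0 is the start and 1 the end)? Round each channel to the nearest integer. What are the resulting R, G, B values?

#a93519 → (169, 53, 25); #78e0b4 → (120, 224, 180).
R = 169 + 0.71 × (120 − 169) = 169 + 0.71 × -49 = 134.21 → 134
G = 53 + 0.71 × (224 − 53) = 53 + 0.71 × 171 = 174.41 → 174
B = 25 + 0.71 × (180 − 25) = 25 + 0.71 × 155 = 135.05 → 135

(134, 174, 135)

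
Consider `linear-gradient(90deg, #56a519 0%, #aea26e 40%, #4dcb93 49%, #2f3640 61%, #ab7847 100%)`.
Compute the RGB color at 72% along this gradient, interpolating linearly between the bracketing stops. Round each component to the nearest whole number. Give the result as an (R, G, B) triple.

(82, 73, 66)

72% lies between the 61% and 100% stops, so the local fraction is t = (72 − 61)/(100 − 61) = 11/39 ≈ 0.2821.
#2f3640 → (47, 54, 64); #ab7847 → (171, 120, 71).
R = 47 + 0.2821 × (171 − 47) = 81.98 → 82
G = 54 + 0.2821 × (120 − 54) = 72.619 → 73
B = 64 + 0.2821 × (71 − 64) = 65.975 → 66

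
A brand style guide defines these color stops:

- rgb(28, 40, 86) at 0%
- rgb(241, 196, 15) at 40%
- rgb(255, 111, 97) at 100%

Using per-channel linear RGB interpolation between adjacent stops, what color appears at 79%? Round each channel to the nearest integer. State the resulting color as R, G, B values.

79% lies between the 40% and 100% stops, so the local fraction is t = (79 − 40)/(100 − 40) = 39/60 ≈ 0.65.
R = 241 + 0.65 × (255 − 241) = 250.1 → 250
G = 196 + 0.65 × (111 − 196) = 140.75 → 141
B = 15 + 0.65 × (97 − 15) = 68.3 → 68

(250, 141, 68)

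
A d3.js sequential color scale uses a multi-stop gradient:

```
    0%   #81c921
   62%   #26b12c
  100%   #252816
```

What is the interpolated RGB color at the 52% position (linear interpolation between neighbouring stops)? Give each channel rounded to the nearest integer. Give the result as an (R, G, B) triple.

52% lies between the 0% and 62% stops, so the local fraction is t = (52 − 0)/(62 − 0) = 52/62 ≈ 0.8387.
#81c921 → (129, 201, 33); #26b12c → (38, 177, 44).
R = 129 + 0.8387 × (38 − 129) = 52.678 → 53
G = 201 + 0.8387 × (177 − 201) = 180.871 → 181
B = 33 + 0.8387 × (44 − 33) = 42.226 → 42

(53, 181, 42)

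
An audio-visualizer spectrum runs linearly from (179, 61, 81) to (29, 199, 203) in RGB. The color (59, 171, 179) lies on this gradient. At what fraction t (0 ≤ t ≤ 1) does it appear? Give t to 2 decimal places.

0.80

Invert the lerp on the R channel (largest span, 150): t = (59 − 179) / (29 − 179) = -120/-150 = 0.8.
Check on G: (171 − 61)/(199 − 61) = 0.7971 ✓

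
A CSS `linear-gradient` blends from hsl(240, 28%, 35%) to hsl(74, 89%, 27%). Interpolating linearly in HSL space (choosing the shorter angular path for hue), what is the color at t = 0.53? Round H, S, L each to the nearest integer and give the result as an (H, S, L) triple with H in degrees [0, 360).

Hue arc: Δh = 74 − 240 = -166° (|Δh| ≤ 180, already the shorter path).
H = 240 + 0.53 × (-166) = 152.02 → 152°
S = 28 + 0.53 × (89 − 28) = 60.33 → 60%
L = 35 + 0.53 × (27 − 35) = 30.76 → 31%

(152, 60, 31)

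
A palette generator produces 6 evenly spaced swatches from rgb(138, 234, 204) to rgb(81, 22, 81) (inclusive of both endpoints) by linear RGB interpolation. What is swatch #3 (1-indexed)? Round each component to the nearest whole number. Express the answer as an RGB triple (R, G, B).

With 6 swatches and endpoints inclusive, swatch 3 sits at t = (3 − 1)/(6 − 1) = 2/5 ≈ 0.4.
R = 138 + 0.4 × (81 − 138) = 115.2 → 115
G = 234 + 0.4 × (22 − 234) = 149.2 → 149
B = 204 + 0.4 × (81 − 204) = 154.8 → 155

(115, 149, 155)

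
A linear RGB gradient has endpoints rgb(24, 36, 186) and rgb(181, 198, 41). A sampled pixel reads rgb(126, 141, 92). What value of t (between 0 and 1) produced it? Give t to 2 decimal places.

0.65

Invert the lerp on the G channel (largest span, 162): t = (141 − 36) / (198 − 36) = 105/162 = 0.64815.
Check on R: (126 − 24)/(181 − 24) = 0.6497 ✓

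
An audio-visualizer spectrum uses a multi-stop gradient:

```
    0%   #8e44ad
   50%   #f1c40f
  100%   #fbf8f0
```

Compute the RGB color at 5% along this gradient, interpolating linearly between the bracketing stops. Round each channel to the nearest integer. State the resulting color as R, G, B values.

(152, 81, 157)

5% lies between the 0% and 50% stops, so the local fraction is t = (5 − 0)/(50 − 0) = 5/50 ≈ 0.1.
#8e44ad → (142, 68, 173); #f1c40f → (241, 196, 15).
R = 142 + 0.1 × (241 − 142) = 151.9 → 152
G = 68 + 0.1 × (196 − 68) = 80.8 → 81
B = 173 + 0.1 × (15 − 173) = 157.2 → 157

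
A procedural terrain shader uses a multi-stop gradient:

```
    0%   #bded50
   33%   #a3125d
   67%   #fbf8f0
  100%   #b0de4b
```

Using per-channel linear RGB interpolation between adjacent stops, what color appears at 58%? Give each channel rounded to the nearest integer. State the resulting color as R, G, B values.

58% lies between the 33% and 67% stops, so the local fraction is t = (58 − 33)/(67 − 33) = 25/34 ≈ 0.7353.
#a3125d → (163, 18, 93); #fbf8f0 → (251, 248, 240).
R = 163 + 0.7353 × (251 − 163) = 227.706 → 228
G = 18 + 0.7353 × (248 − 18) = 187.119 → 187
B = 93 + 0.7353 × (240 − 93) = 201.089 → 201

(228, 187, 201)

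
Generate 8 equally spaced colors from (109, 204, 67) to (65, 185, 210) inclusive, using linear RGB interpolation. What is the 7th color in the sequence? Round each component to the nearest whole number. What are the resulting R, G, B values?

With 8 swatches and endpoints inclusive, swatch 7 sits at t = (7 − 1)/(8 − 1) = 6/7 ≈ 0.8571.
R = 109 + 0.8571 × (65 − 109) = 71.288 → 71
G = 204 + 0.8571 × (185 − 204) = 187.715 → 188
B = 67 + 0.8571 × (210 − 67) = 189.565 → 190

(71, 188, 190)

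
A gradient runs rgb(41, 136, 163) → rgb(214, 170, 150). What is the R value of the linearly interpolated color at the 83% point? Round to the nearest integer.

185

R = 41 + 0.83 × (214 − 41) = 184.59 → 185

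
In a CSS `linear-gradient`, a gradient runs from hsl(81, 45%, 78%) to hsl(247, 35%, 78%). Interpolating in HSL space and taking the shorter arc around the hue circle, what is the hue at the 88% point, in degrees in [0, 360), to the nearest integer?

227

Hue arc: Δh = 247 − 81 = 166° (|Δh| ≤ 180, already the shorter path).
H = 81 + 0.88 × (166) = 227.08 → 227°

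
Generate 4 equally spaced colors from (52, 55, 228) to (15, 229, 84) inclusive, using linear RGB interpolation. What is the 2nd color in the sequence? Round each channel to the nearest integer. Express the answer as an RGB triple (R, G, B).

With 4 swatches and endpoints inclusive, swatch 2 sits at t = (2 − 1)/(4 − 1) = 1/3 ≈ 0.3333.
R = 52 + 0.3333 × (15 − 52) = 39.668 → 40
G = 55 + 0.3333 × (229 − 55) = 112.994 → 113
B = 228 + 0.3333 × (84 − 228) = 180.005 → 180

(40, 113, 180)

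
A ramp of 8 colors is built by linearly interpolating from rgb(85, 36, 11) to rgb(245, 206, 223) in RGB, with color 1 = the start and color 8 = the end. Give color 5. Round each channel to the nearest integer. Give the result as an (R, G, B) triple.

With 8 swatches and endpoints inclusive, swatch 5 sits at t = (5 − 1)/(8 − 1) = 4/7 ≈ 0.5714.
R = 85 + 0.5714 × (245 − 85) = 176.424 → 176
G = 36 + 0.5714 × (206 − 36) = 133.138 → 133
B = 11 + 0.5714 × (223 − 11) = 132.137 → 132

(176, 133, 132)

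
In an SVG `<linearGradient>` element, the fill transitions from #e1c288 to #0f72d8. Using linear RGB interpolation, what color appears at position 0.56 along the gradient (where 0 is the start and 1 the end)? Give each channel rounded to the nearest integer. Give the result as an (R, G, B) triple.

#e1c288 → (225, 194, 136); #0f72d8 → (15, 114, 216).
R = 225 + 0.56 × (15 − 225) = 225 + 0.56 × -210 = 107.4 → 107
G = 194 + 0.56 × (114 − 194) = 194 + 0.56 × -80 = 149.2 → 149
B = 136 + 0.56 × (216 − 136) = 136 + 0.56 × 80 = 180.8 → 181

(107, 149, 181)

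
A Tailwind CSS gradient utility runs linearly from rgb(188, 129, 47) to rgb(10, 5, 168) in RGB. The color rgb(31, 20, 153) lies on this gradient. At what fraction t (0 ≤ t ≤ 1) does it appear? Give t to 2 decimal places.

Invert the lerp on the R channel (largest span, 178): t = (31 − 188) / (10 − 188) = -157/-178 = 0.88202.
Check on G: (20 − 129)/(5 − 129) = 0.879 ✓

0.88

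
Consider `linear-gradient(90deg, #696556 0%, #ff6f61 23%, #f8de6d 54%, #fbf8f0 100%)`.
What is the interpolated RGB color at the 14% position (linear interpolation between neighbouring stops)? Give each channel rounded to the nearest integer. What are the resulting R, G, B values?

14% lies between the 0% and 23% stops, so the local fraction is t = (14 − 0)/(23 − 0) = 14/23 ≈ 0.6087.
#696556 → (105, 101, 86); #ff6f61 → (255, 111, 97).
R = 105 + 0.6087 × (255 − 105) = 196.305 → 196
G = 101 + 0.6087 × (111 − 101) = 107.087 → 107
B = 86 + 0.6087 × (97 − 86) = 92.696 → 93

(196, 107, 93)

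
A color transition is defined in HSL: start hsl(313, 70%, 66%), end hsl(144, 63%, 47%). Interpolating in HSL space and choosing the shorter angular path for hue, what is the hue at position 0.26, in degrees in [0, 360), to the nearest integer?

269

Hue arc: Δh = 144 − 313 = -169° (|Δh| ≤ 180, already the shorter path).
H = 313 + 0.26 × (-169) = 269.06 → 269°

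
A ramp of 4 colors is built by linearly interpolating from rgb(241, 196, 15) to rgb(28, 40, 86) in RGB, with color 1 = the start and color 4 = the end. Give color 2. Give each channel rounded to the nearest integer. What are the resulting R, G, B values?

(170, 144, 39)

With 4 swatches and endpoints inclusive, swatch 2 sits at t = (2 − 1)/(4 − 1) = 1/3 ≈ 0.3333.
R = 241 + 0.3333 × (28 − 241) = 170.007 → 170
G = 196 + 0.3333 × (40 − 196) = 144.005 → 144
B = 15 + 0.3333 × (86 − 15) = 38.664 → 39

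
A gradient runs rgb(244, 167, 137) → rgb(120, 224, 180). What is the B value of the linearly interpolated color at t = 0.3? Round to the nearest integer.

B = 137 + 0.3 × (180 − 137) = 149.9 → 150

150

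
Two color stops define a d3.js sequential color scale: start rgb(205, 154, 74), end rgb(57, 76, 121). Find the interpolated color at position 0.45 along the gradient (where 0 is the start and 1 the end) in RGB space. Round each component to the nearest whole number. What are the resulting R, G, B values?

(138, 119, 95)

R = 205 + 0.45 × (57 − 205) = 205 + 0.45 × -148 = 138.4 → 138
G = 154 + 0.45 × (76 − 154) = 154 + 0.45 × -78 = 118.9 → 119
B = 74 + 0.45 × (121 − 74) = 74 + 0.45 × 47 = 95.15 → 95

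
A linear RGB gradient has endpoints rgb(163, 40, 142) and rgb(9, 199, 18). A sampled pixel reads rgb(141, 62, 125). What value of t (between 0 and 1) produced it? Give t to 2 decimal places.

Invert the lerp on the G channel (largest span, 159): t = (62 − 40) / (199 − 40) = 22/159 = 0.13836.
Check on R: (141 − 163)/(9 − 163) = 0.1429 ✓

0.14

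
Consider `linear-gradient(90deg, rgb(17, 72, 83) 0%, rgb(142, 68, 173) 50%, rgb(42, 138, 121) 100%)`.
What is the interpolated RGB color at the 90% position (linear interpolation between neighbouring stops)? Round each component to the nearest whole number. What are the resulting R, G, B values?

(62, 124, 131)

90% lies between the 50% and 100% stops, so the local fraction is t = (90 − 50)/(100 − 50) = 40/50 ≈ 0.8.
R = 142 + 0.8 × (42 − 142) = 62 → 62
G = 68 + 0.8 × (138 − 68) = 124 → 124
B = 173 + 0.8 × (121 − 173) = 131.4 → 131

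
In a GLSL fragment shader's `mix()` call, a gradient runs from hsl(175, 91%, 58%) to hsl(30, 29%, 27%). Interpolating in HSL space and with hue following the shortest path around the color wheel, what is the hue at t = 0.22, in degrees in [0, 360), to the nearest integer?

Hue arc: Δh = 30 − 175 = -145° (|Δh| ≤ 180, already the shorter path).
H = 175 + 0.22 × (-145) = 143.1 → 143°

143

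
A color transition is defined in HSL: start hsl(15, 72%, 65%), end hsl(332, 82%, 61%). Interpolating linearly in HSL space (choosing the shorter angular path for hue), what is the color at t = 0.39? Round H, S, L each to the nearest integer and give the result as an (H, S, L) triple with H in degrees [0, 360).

(358, 76, 63)

Hue: 332 − 15 = 317°, but |317| > 180 so the shorter arc goes the other way: Δh = 317 − 360 = -43°.
H = 15 + 0.39 × (-43) = -1.77 → -2 → -2 mod 360 = 358°
S = 72 + 0.39 × (82 − 72) = 75.9 → 76%
L = 65 + 0.39 × (61 − 65) = 63.44 → 63%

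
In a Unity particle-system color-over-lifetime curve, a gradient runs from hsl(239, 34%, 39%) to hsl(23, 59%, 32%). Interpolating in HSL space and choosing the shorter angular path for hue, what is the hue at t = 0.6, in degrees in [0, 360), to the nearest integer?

Hue: 23 − 239 = -216°, but |-216| > 180 so the shorter arc goes the other way: Δh = -216 + 360 = 144°.
H = 239 + 0.6 × (144) = 325.4 → 325°

325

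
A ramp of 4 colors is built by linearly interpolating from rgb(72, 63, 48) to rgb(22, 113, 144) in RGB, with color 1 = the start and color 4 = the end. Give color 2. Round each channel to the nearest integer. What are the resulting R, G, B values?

With 4 swatches and endpoints inclusive, swatch 2 sits at t = (2 − 1)/(4 − 1) = 1/3 ≈ 0.3333.
R = 72 + 0.3333 × (22 − 72) = 55.335 → 55
G = 63 + 0.3333 × (113 − 63) = 79.665 → 80
B = 48 + 0.3333 × (144 − 48) = 79.997 → 80

(55, 80, 80)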